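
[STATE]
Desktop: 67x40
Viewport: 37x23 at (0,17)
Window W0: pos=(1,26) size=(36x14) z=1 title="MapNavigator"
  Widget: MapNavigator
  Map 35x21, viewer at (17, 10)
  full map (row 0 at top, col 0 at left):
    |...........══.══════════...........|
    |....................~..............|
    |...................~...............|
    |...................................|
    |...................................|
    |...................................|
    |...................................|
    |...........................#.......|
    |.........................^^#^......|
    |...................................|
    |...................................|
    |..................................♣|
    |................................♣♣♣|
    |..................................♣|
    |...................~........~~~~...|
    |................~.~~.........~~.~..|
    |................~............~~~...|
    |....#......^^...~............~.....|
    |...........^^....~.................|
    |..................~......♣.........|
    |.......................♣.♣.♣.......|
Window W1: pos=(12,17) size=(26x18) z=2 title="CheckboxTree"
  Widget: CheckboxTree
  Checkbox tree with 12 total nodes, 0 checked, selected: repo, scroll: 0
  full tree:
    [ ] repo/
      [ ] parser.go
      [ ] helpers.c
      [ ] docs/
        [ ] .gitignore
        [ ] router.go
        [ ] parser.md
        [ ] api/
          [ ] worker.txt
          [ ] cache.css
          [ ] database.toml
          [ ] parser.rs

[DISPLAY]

            ┏━━━━━━━━━━━━━━━━━━━━━━━━
            ┃ CheckboxTree           
            ┠────────────────────────
            ┃>[ ] repo/              
            ┃   [ ] parser.go        
            ┃   [ ] helpers.c        
            ┃   [ ] docs/            
            ┃     [ ] .gitignore     
            ┃     [ ] router.go      
 ┏━━━━━━━━━━┃     [ ] parser.md      
 ┃ MapNaviga┃     [ ] api/           
 ┠──────────┃       [ ] worker.txt   
 ┃..........┃       [ ] cache.css    
 ┃..........┃       [ ] database.toml
 ┃..........┃       [ ] parser.rs    
 ┃..........┃                        
 ┃..........┃                        
 ┃..........┗━━━━━━━━━━━━━━━━━━━━━━━━
 ┃..................................┃
 ┃................................♣♣┃
 ┃..................................┃
 ┃...................~........~~~~..┃
 ┗━━━━━━━━━━━━━━━━━━━━━━━━━━━━━━━━━━┛


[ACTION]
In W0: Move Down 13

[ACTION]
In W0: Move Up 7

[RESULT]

            ┏━━━━━━━━━━━━━━━━━━━━━━━━
            ┃ CheckboxTree           
            ┠────────────────────────
            ┃>[ ] repo/              
            ┃   [ ] parser.go        
            ┃   [ ] helpers.c        
            ┃   [ ] docs/            
            ┃     [ ] .gitignore     
            ┃     [ ] router.go      
 ┏━━━━━━━━━━┃     [ ] parser.md      
 ┃ MapNaviga┃     [ ] api/           
 ┠──────────┃       [ ] worker.txt   
 ┃..........┃       [ ] cache.css    
 ┃..........┃       [ ] database.toml
 ┃..........┃       [ ] parser.rs    
 ┃..........┃                        
 ┃..........┃                        
 ┃..........┗━━━━━━━━━━━━━━━━━━━━━━━━
 ┃...................~........~~~~..┃
 ┃................~.~~.........~~.~.┃
 ┃................~............~~~..┃
 ┃....#......^^...~............~....┃
 ┗━━━━━━━━━━━━━━━━━━━━━━━━━━━━━━━━━━┛


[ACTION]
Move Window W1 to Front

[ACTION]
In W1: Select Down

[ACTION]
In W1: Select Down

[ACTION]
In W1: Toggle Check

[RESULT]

            ┏━━━━━━━━━━━━━━━━━━━━━━━━
            ┃ CheckboxTree           
            ┠────────────────────────
            ┃ [-] repo/              
            ┃   [ ] parser.go        
            ┃>  [x] helpers.c        
            ┃   [ ] docs/            
            ┃     [ ] .gitignore     
            ┃     [ ] router.go      
 ┏━━━━━━━━━━┃     [ ] parser.md      
 ┃ MapNaviga┃     [ ] api/           
 ┠──────────┃       [ ] worker.txt   
 ┃..........┃       [ ] cache.css    
 ┃..........┃       [ ] database.toml
 ┃..........┃       [ ] parser.rs    
 ┃..........┃                        
 ┃..........┃                        
 ┃..........┗━━━━━━━━━━━━━━━━━━━━━━━━
 ┃...................~........~~~~..┃
 ┃................~.~~.........~~.~.┃
 ┃................~............~~~..┃
 ┃....#......^^...~............~....┃
 ┗━━━━━━━━━━━━━━━━━━━━━━━━━━━━━━━━━━┛


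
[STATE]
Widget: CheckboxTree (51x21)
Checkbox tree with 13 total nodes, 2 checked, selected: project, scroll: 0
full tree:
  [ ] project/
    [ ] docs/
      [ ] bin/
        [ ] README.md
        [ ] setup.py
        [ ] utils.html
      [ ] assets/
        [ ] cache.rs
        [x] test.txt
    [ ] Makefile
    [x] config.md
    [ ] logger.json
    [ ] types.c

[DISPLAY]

>[-] project/                                      
   [-] docs/                                       
     [ ] bin/                                      
       [ ] README.md                               
       [ ] setup.py                                
       [ ] utils.html                              
     [-] assets/                                   
       [ ] cache.rs                                
       [x] test.txt                                
   [ ] Makefile                                    
   [x] config.md                                   
   [ ] logger.json                                 
   [ ] types.c                                     
                                                   
                                                   
                                                   
                                                   
                                                   
                                                   
                                                   
                                                   


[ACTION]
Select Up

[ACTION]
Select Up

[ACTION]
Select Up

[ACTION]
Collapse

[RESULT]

>[-] project/                                      
                                                   
                                                   
                                                   
                                                   
                                                   
                                                   
                                                   
                                                   
                                                   
                                                   
                                                   
                                                   
                                                   
                                                   
                                                   
                                                   
                                                   
                                                   
                                                   
                                                   


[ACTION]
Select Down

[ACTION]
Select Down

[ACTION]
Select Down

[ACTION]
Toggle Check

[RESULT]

>[x] project/                                      
                                                   
                                                   
                                                   
                                                   
                                                   
                                                   
                                                   
                                                   
                                                   
                                                   
                                                   
                                                   
                                                   
                                                   
                                                   
                                                   
                                                   
                                                   
                                                   
                                                   


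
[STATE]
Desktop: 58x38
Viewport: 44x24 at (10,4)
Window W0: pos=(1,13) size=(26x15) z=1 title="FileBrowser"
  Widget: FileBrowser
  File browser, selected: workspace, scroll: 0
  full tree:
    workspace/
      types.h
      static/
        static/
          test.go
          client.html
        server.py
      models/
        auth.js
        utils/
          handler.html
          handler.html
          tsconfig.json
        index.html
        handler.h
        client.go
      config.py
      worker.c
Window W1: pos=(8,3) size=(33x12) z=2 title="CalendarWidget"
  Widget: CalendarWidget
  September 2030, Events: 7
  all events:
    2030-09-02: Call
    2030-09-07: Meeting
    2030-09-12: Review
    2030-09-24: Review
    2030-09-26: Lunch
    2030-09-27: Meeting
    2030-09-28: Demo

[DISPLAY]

CalendarWidget                ┃             
──────────────────────────────┨             
        September 2030        ┃             
o Tu We Th Fr Sa Su           ┃             
                  1           ┃             
2*  3  4  5  6  7*  8         ┃             
9 10 11 12* 13 14 15          ┃             
6 17 18 19 20 21 22           ┃             
3 24* 25 26* 27* 28* 29       ┃             
0                             ┃             
━━━━━━━━━━━━━━━━━━━━━━━━━━━━━━┛             
────────────────┨                           
rkspace/        ┃                           
s.h             ┃                           
static/         ┃                           
models/         ┃                           
ig.py           ┃                           
er.c            ┃                           
                ┃                           
                ┃                           
                ┃                           
                ┃                           
                ┃                           
━━━━━━━━━━━━━━━━┛                           


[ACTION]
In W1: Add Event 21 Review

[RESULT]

CalendarWidget                ┃             
──────────────────────────────┨             
        September 2030        ┃             
o Tu We Th Fr Sa Su           ┃             
                  1           ┃             
2*  3  4  5  6  7*  8         ┃             
9 10 11 12* 13 14 15          ┃             
6 17 18 19 20 21* 22          ┃             
3 24* 25 26* 27* 28* 29       ┃             
0                             ┃             
━━━━━━━━━━━━━━━━━━━━━━━━━━━━━━┛             
────────────────┨                           
rkspace/        ┃                           
s.h             ┃                           
static/         ┃                           
models/         ┃                           
ig.py           ┃                           
er.c            ┃                           
                ┃                           
                ┃                           
                ┃                           
                ┃                           
                ┃                           
━━━━━━━━━━━━━━━━┛                           


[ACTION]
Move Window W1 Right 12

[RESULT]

          ┃ CalendarWidget                ┃ 
          ┠───────────────────────────────┨ 
          ┃         September 2030        ┃ 
          ┃Mo Tu We Th Fr Sa Su           ┃ 
          ┃                   1           ┃ 
          ┃ 2*  3  4  5  6  7*  8         ┃ 
          ┃ 9 10 11 12* 13 14 15          ┃ 
          ┃16 17 18 19 20 21* 22          ┃ 
          ┃23 24* 25 26* 27* 28* 29       ┃ 
━━━━━━━━━━┃30                             ┃ 
wser      ┗━━━━━━━━━━━━━━━━━━━━━━━━━━━━━━━┛ 
────────────────┨                           
rkspace/        ┃                           
s.h             ┃                           
static/         ┃                           
models/         ┃                           
ig.py           ┃                           
er.c            ┃                           
                ┃                           
                ┃                           
                ┃                           
                ┃                           
                ┃                           
━━━━━━━━━━━━━━━━┛                           


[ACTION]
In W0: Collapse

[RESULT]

          ┃ CalendarWidget                ┃ 
          ┠───────────────────────────────┨ 
          ┃         September 2030        ┃ 
          ┃Mo Tu We Th Fr Sa Su           ┃ 
          ┃                   1           ┃ 
          ┃ 2*  3  4  5  6  7*  8         ┃ 
          ┃ 9 10 11 12* 13 14 15          ┃ 
          ┃16 17 18 19 20 21* 22          ┃ 
          ┃23 24* 25 26* 27* 28* 29       ┃ 
━━━━━━━━━━┃30                             ┃ 
wser      ┗━━━━━━━━━━━━━━━━━━━━━━━━━━━━━━━┛ 
────────────────┨                           
rkspace/        ┃                           
                ┃                           
                ┃                           
                ┃                           
                ┃                           
                ┃                           
                ┃                           
                ┃                           
                ┃                           
                ┃                           
                ┃                           
━━━━━━━━━━━━━━━━┛                           


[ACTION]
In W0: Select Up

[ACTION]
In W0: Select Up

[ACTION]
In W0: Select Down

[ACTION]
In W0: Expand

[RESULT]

          ┃ CalendarWidget                ┃ 
          ┠───────────────────────────────┨ 
          ┃         September 2030        ┃ 
          ┃Mo Tu We Th Fr Sa Su           ┃ 
          ┃                   1           ┃ 
          ┃ 2*  3  4  5  6  7*  8         ┃ 
          ┃ 9 10 11 12* 13 14 15          ┃ 
          ┃16 17 18 19 20 21* 22          ┃ 
          ┃23 24* 25 26* 27* 28* 29       ┃ 
━━━━━━━━━━┃30                             ┃ 
wser      ┗━━━━━━━━━━━━━━━━━━━━━━━━━━━━━━━┛ 
────────────────┨                           
rkspace/        ┃                           
s.h             ┃                           
static/         ┃                           
models/         ┃                           
ig.py           ┃                           
er.c            ┃                           
                ┃                           
                ┃                           
                ┃                           
                ┃                           
                ┃                           
━━━━━━━━━━━━━━━━┛                           


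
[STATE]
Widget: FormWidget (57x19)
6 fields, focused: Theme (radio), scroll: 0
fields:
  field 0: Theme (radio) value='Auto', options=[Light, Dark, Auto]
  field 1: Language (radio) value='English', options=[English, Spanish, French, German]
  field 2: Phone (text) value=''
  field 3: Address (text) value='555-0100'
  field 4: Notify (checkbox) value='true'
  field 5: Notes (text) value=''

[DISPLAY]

> Theme:      ( ) Light  ( ) Dark  (●) Auto              
  Language:   (●) English  ( ) Spanish  ( ) French  ( ) G
  Phone:      [                                         ]
  Address:    [555-0100                                 ]
  Notify:     [x]                                        
  Notes:      [                                         ]
                                                         
                                                         
                                                         
                                                         
                                                         
                                                         
                                                         
                                                         
                                                         
                                                         
                                                         
                                                         
                                                         


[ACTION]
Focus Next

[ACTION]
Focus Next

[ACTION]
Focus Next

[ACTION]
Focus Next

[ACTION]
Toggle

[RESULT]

  Theme:      ( ) Light  ( ) Dark  (●) Auto              
  Language:   (●) English  ( ) Spanish  ( ) French  ( ) G
  Phone:      [                                         ]
  Address:    [555-0100                                 ]
> Notify:     [ ]                                        
  Notes:      [                                         ]
                                                         
                                                         
                                                         
                                                         
                                                         
                                                         
                                                         
                                                         
                                                         
                                                         
                                                         
                                                         
                                                         


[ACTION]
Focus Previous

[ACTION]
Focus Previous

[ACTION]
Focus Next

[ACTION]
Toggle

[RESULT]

  Theme:      ( ) Light  ( ) Dark  (●) Auto              
  Language:   (●) English  ( ) Spanish  ( ) French  ( ) G
  Phone:      [                                         ]
> Address:    [555-0100                                 ]
  Notify:     [ ]                                        
  Notes:      [                                         ]
                                                         
                                                         
                                                         
                                                         
                                                         
                                                         
                                                         
                                                         
                                                         
                                                         
                                                         
                                                         
                                                         


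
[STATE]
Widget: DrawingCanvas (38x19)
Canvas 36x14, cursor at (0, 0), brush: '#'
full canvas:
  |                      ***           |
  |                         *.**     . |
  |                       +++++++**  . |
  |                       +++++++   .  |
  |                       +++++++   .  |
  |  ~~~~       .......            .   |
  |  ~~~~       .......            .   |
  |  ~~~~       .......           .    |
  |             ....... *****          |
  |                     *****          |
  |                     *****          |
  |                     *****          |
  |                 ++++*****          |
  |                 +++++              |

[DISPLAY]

+                     ***             
                         *.**     .   
                       +++++++**  .   
                       +++++++   .    
                       +++++++   .    
  ~~~~       .......            .     
  ~~~~       .......            .     
  ~~~~       .......           .      
             ....... *****            
                     *****            
                     *****            
                     *****            
                 ++++*****            
                 +++++                
                                      
                                      
                                      
                                      
                                      


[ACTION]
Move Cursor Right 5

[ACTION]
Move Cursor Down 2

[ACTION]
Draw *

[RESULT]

                      ***             
                         *.**     .   
     *                 +++++++**  .   
                       +++++++   .    
                       +++++++   .    
  ~~~~       .......            .     
  ~~~~       .......            .     
  ~~~~       .......           .      
             ....... *****            
                     *****            
                     *****            
                     *****            
                 ++++*****            
                 +++++                
                                      
                                      
                                      
                                      
                                      


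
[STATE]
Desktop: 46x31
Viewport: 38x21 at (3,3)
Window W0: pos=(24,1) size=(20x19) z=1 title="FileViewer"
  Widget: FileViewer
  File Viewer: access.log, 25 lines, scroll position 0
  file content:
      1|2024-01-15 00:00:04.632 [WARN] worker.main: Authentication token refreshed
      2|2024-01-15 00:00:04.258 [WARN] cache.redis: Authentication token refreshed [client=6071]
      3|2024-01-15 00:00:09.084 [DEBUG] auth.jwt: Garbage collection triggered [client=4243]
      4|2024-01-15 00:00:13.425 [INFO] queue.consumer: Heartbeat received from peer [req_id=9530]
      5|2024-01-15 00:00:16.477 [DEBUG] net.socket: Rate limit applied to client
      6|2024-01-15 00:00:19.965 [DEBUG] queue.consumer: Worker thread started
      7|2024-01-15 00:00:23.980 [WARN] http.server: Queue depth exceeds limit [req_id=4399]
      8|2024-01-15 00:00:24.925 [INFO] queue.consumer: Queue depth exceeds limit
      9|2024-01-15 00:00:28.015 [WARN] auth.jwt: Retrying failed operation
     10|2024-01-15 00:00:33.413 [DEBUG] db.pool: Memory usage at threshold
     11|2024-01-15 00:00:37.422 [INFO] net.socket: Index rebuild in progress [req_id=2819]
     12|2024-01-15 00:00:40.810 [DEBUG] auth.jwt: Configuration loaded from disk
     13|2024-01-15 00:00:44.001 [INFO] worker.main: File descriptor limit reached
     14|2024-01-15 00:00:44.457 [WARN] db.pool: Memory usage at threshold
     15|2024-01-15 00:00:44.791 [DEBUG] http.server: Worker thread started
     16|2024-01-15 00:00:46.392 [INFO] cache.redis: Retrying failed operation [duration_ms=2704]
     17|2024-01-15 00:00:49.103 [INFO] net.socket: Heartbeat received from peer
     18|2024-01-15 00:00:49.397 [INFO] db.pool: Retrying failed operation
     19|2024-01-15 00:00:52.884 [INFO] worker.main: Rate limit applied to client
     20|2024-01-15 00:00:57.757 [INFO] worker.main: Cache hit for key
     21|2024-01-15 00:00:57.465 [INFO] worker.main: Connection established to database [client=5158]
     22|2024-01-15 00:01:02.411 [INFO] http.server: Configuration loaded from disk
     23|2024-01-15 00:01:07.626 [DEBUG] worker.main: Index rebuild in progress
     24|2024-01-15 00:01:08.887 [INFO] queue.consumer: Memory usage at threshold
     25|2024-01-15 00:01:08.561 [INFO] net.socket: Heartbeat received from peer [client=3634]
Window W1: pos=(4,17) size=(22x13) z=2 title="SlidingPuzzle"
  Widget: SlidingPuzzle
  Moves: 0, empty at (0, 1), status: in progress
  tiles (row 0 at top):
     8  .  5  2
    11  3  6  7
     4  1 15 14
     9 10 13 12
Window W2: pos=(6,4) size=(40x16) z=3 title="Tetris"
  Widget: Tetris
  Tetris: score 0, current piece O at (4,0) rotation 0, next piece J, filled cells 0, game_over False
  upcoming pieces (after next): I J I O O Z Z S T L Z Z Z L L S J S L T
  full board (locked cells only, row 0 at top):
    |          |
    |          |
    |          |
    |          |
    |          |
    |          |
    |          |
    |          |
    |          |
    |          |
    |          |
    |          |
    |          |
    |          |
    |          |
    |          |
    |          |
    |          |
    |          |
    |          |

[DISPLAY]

                     ┠────────────────
   ┏━━━━━━━━━━━━━━━━━━━━━━━━━━━━━━━━━━
   ┃ Tetris                           
   ┠──────────────────────────────────
   ┃          │Next:                  
   ┃          │█                      
   ┃          │███                    
   ┃          │                       
   ┃          │                       
   ┃          │                       
   ┃          │Score:                 
   ┃          │0                      
   ┃          │                       
   ┃          │                       
 ┏━┃          │                       
 ┃ ┃          │                       
 ┠─┗━━━━━━━━━━━━━━━━━━━━━━━━━━━━━━━━━━
 ┃┌────┬────┬────┬────┃               
 ┃│  8 │    │  5 │  2 ┃               
 ┃├────┼────┼────┼────┃               
 ┃│ 11 │  3 │  6 │  7 ┃               


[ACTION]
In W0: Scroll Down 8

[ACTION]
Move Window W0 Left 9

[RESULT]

            ┠──────────────────┨      
   ┏━━━━━━━━━━━━━━━━━━━━━━━━━━━━━━━━━━
   ┃ Tetris                           
   ┠──────────────────────────────────
   ┃          │Next:                  
   ┃          │█                      
   ┃          │███                    
   ┃          │                       
   ┃          │                       
   ┃          │                       
   ┃          │Score:                 
   ┃          │0                      
   ┃          │                       
   ┃          │                       
 ┏━┃          │                       
 ┃ ┃          │                       
 ┠─┗━━━━━━━━━━━━━━━━━━━━━━━━━━━━━━━━━━
 ┃┌────┬────┬────┬────┃               
 ┃│  8 │    │  5 │  2 ┃               
 ┃├────┼────┼────┼────┃               
 ┃│ 11 │  3 │  6 │  7 ┃               


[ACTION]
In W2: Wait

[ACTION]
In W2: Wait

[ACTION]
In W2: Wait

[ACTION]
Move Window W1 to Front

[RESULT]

            ┠──────────────────┨      
   ┏━━━━━━━━━━━━━━━━━━━━━━━━━━━━━━━━━━
   ┃ Tetris                           
   ┠──────────────────────────────────
   ┃          │Next:                  
   ┃          │█                      
   ┃          │███                    
   ┃          │                       
   ┃          │                       
   ┃          │                       
   ┃          │Score:                 
   ┃          │0                      
   ┃          │                       
   ┃          │                       
 ┏━━━━━━━━━━━━━━━━━━━━┓               
 ┃ SlidingPuzzle      ┃               
 ┠────────────────────┨━━━━━━━━━━━━━━━
 ┃┌────┬────┬────┬────┃               
 ┃│  8 │    │  5 │  2 ┃               
 ┃├────┼────┼────┼────┃               
 ┃│ 11 │  3 │  6 │  7 ┃               


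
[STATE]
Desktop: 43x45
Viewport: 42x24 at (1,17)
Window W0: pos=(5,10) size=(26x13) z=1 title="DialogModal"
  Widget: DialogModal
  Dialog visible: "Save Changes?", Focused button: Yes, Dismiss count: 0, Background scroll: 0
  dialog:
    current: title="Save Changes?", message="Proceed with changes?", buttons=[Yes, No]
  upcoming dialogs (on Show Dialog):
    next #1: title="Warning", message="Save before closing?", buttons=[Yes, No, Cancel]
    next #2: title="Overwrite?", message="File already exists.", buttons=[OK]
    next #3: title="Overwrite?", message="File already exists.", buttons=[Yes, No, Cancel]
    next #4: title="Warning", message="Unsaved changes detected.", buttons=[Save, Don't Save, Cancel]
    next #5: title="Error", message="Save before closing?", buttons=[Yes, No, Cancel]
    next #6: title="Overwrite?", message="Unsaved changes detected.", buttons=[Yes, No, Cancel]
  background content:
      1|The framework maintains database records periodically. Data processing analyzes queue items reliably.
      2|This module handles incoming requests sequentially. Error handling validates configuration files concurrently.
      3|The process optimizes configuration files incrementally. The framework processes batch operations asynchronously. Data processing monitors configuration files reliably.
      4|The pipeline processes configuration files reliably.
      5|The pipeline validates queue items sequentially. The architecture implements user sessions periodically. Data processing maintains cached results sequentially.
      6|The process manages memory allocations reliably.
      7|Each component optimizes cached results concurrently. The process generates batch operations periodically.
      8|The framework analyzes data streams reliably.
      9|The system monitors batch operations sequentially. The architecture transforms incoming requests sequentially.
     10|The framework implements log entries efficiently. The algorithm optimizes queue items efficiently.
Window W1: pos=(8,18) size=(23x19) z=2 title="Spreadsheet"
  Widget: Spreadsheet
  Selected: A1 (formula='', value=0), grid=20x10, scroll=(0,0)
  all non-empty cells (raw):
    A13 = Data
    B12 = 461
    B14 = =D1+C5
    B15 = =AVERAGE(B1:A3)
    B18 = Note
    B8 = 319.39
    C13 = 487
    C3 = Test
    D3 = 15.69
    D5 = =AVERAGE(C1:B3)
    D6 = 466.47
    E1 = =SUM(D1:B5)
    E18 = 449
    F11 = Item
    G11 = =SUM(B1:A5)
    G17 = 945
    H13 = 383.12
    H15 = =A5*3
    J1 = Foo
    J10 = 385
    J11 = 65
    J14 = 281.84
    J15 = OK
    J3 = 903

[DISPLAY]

    ┃Th│Proceed with chang│ q┃            
    ┃Th┏━━━━━━━━━━━━━━━━━━━━━┓            
    ┃Ea┃ Spreadsheet         ┃            
    ┃Th┠─────────────────────┨            
    ┃Th┃A1:                  ┃            
    ┗━━┃       A       B     ┃            
       ┃---------------------┃            
       ┃  1      [0]       0 ┃            
       ┃  2        0       0 ┃            
       ┃  3        0       0T┃            
       ┃  4        0       0 ┃            
       ┃  5        0       0 ┃            
       ┃  6        0       0 ┃            
       ┃  7        0       0 ┃            
       ┃  8        0  319.39 ┃            
       ┃  9        0       0 ┃            
       ┃ 10        0       0 ┃            
       ┃ 11        0       0 ┃            
       ┃ 12        0     461 ┃            
       ┗━━━━━━━━━━━━━━━━━━━━━┛            
                                          
                                          
                                          
                                          


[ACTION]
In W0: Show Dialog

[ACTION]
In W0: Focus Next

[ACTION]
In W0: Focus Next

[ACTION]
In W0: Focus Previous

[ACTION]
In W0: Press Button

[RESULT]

    ┃The pipeline validates q┃            
    ┃Th┏━━━━━━━━━━━━━━━━━━━━━┓            
    ┃Ea┃ Spreadsheet         ┃            
    ┃Th┠─────────────────────┨            
    ┃Th┃A1:                  ┃            
    ┗━━┃       A       B     ┃            
       ┃---------------------┃            
       ┃  1      [0]       0 ┃            
       ┃  2        0       0 ┃            
       ┃  3        0       0T┃            
       ┃  4        0       0 ┃            
       ┃  5        0       0 ┃            
       ┃  6        0       0 ┃            
       ┃  7        0       0 ┃            
       ┃  8        0  319.39 ┃            
       ┃  9        0       0 ┃            
       ┃ 10        0       0 ┃            
       ┃ 11        0       0 ┃            
       ┃ 12        0     461 ┃            
       ┗━━━━━━━━━━━━━━━━━━━━━┛            
                                          
                                          
                                          
                                          


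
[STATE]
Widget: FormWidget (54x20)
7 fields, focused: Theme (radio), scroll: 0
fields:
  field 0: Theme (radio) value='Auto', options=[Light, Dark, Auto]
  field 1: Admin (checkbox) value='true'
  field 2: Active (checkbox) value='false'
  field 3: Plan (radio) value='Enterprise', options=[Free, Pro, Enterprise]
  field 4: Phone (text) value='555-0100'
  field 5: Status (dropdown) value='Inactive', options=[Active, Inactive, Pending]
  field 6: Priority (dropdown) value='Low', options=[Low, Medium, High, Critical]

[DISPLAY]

> Theme:      ( ) Light  ( ) Dark  (●) Auto           
  Admin:      [x]                                     
  Active:     [ ]                                     
  Plan:       ( ) Free  ( ) Pro  (●) Enterprise       
  Phone:      [555-0100                              ]
  Status:     [Inactive                             ▼]
  Priority:   [Low                                  ▼]
                                                      
                                                      
                                                      
                                                      
                                                      
                                                      
                                                      
                                                      
                                                      
                                                      
                                                      
                                                      
                                                      


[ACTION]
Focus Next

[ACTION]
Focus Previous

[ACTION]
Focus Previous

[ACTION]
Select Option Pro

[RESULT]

  Theme:      ( ) Light  ( ) Dark  (●) Auto           
  Admin:      [x]                                     
  Active:     [ ]                                     
  Plan:       ( ) Free  ( ) Pro  (●) Enterprise       
  Phone:      [555-0100                              ]
  Status:     [Inactive                             ▼]
> Priority:   [Low                                  ▼]
                                                      
                                                      
                                                      
                                                      
                                                      
                                                      
                                                      
                                                      
                                                      
                                                      
                                                      
                                                      
                                                      


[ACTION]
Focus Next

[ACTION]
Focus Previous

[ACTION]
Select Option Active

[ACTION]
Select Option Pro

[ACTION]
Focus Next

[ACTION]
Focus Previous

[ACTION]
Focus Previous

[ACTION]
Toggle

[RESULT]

  Theme:      ( ) Light  ( ) Dark  (●) Auto           
  Admin:      [x]                                     
  Active:     [ ]                                     
  Plan:       ( ) Free  ( ) Pro  (●) Enterprise       
  Phone:      [555-0100                              ]
> Status:     [Inactive                             ▼]
  Priority:   [Low                                  ▼]
                                                      
                                                      
                                                      
                                                      
                                                      
                                                      
                                                      
                                                      
                                                      
                                                      
                                                      
                                                      
                                                      


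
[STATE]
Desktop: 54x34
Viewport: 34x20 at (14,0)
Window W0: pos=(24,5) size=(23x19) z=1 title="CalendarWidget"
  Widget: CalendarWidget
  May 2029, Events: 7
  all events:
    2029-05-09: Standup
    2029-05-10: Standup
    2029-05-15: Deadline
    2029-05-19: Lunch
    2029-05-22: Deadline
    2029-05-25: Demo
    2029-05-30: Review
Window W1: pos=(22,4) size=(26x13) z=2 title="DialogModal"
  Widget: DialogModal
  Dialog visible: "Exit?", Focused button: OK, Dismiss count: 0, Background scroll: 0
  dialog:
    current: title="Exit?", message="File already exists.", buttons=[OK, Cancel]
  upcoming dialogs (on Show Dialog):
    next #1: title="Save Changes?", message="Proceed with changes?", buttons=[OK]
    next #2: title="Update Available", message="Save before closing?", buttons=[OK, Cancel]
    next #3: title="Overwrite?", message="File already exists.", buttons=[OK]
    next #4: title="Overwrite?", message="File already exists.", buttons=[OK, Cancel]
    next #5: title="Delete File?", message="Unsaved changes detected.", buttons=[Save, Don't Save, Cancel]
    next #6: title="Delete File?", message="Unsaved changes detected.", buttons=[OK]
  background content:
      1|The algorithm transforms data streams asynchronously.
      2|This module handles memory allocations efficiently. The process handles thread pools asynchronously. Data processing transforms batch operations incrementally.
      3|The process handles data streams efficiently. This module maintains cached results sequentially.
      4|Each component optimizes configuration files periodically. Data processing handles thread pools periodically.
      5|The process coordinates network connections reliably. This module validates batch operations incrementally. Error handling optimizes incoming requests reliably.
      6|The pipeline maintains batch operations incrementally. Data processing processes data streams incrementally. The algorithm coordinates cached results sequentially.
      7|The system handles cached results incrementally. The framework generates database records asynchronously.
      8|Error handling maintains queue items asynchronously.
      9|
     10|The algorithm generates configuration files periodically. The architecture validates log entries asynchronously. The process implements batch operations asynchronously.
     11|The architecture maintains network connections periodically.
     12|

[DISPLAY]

                                  
                                  
                                  
                                  
        ┏━━━━━━━━━━━━━━━━━━━━━━━━┓
        ┃ DialogModal            ┃
        ┠────────────────────────┨
        ┃The algorithm transforms┃
        ┃This module handles memo┃
        ┃Th┌──────────────────┐ta┃
        ┃Ea│      Exit?       │es┃
        ┃Th│File already exist│s ┃
        ┃Th│  [OK]  Cancel    │ b┃
        ┃Th└──────────────────┘he┃
        ┃Error handling maintains┃
        ┃                        ┃
        ┗━━━━━━━━━━━━━━━━━━━━━━━━┛
          ┃                     ┃ 
          ┃                     ┃ 
          ┃                     ┃ 


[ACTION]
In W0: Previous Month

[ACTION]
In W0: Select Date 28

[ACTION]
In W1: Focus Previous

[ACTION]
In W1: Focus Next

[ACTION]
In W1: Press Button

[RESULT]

                                  
                                  
                                  
                                  
        ┏━━━━━━━━━━━━━━━━━━━━━━━━┓
        ┃ DialogModal            ┃
        ┠────────────────────────┨
        ┃The algorithm transforms┃
        ┃This module handles memo┃
        ┃The process handles data┃
        ┃Each component optimizes┃
        ┃The process coordinates ┃
        ┃The pipeline maintains b┃
        ┃The system handles cache┃
        ┃Error handling maintains┃
        ┃                        ┃
        ┗━━━━━━━━━━━━━━━━━━━━━━━━┛
          ┃                     ┃ 
          ┃                     ┃ 
          ┃                     ┃ 
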